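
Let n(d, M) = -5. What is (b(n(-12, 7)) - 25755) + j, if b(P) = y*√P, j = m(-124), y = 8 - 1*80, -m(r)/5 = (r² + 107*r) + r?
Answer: -35675 - 72*I*√5 ≈ -35675.0 - 161.0*I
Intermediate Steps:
m(r) = -540*r - 5*r² (m(r) = -5*((r² + 107*r) + r) = -5*(r² + 108*r) = -540*r - 5*r²)
y = -72 (y = 8 - 80 = -72)
j = -9920 (j = -5*(-124)*(108 - 124) = -5*(-124)*(-16) = -9920)
b(P) = -72*√P
(b(n(-12, 7)) - 25755) + j = (-72*I*√5 - 25755) - 9920 = (-25755 - 72*I*√5) - 9920 = -35675 - 72*I*√5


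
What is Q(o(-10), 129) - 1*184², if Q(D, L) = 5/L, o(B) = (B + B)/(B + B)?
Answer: -4367419/129 ≈ -33856.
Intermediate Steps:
o(B) = 1 (o(B) = (2*B)/((2*B)) = (2*B)*(1/(2*B)) = 1)
Q(o(-10), 129) - 1*184² = 5/129 - 1*184² = 5*(1/129) - 1*33856 = 5/129 - 33856 = -4367419/129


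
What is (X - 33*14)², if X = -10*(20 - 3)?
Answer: 399424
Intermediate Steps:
X = -170 (X = -10*17 = -170)
(X - 33*14)² = (-170 - 33*14)² = (-170 - 462)² = (-632)² = 399424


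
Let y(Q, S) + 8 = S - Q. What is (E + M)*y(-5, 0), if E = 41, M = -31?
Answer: -30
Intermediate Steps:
y(Q, S) = -8 + S - Q (y(Q, S) = -8 + (S - Q) = -8 + S - Q)
(E + M)*y(-5, 0) = (41 - 31)*(-8 + 0 - 1*(-5)) = 10*(-8 + 0 + 5) = 10*(-3) = -30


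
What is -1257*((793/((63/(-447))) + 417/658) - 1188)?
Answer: 805115623/94 ≈ 8.5651e+6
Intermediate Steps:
-1257*((793/((63/(-447))) + 417/658) - 1188) = -1257*((793/((63*(-1/447))) + 417*(1/658)) - 1188) = -1257*((793/(-21/149) + 417/658) - 1188) = -1257*((793*(-149/21) + 417/658) - 1188) = -1257*((-118157/21 + 417/658) - 1188) = -1257*(-1586501/282 - 1188) = -1257*(-1921517/282) = 805115623/94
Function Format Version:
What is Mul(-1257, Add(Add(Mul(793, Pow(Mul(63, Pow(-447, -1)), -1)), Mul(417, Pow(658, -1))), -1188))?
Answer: Rational(805115623, 94) ≈ 8.5651e+6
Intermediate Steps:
Mul(-1257, Add(Add(Mul(793, Pow(Mul(63, Pow(-447, -1)), -1)), Mul(417, Pow(658, -1))), -1188)) = Mul(-1257, Add(Add(Mul(793, Pow(Mul(63, Rational(-1, 447)), -1)), Mul(417, Rational(1, 658))), -1188)) = Mul(-1257, Add(Add(Mul(793, Pow(Rational(-21, 149), -1)), Rational(417, 658)), -1188)) = Mul(-1257, Add(Add(Mul(793, Rational(-149, 21)), Rational(417, 658)), -1188)) = Mul(-1257, Add(Add(Rational(-118157, 21), Rational(417, 658)), -1188)) = Mul(-1257, Add(Rational(-1586501, 282), -1188)) = Mul(-1257, Rational(-1921517, 282)) = Rational(805115623, 94)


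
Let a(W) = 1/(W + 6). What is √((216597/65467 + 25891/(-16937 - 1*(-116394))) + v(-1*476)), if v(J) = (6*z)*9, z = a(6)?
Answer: √4734645739721341066/766017814 ≈ 2.8406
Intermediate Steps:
a(W) = 1/(6 + W)
z = 1/12 (z = 1/(6 + 6) = 1/12 ≈ 0.083333)
v(J) = 9/2 (v(J) = (6*(1/12))*9 = (½)*9 = 9/2)
√((216597/65467 + 25891/(-16937 - 1*(-116394))) + v(-1*476)) = √((216597/65467 + 25891/(-16937 - 1*(-116394))) + 9/2) = √((216597*(1/65467) + 25891/(-16937 + 116394)) + 9/2) = √((12741/3851 + 25891/99457) + 9/2) = √(1366887878/383008907 + 9/2) = √(6180855919/766017814) = √4734645739721341066/766017814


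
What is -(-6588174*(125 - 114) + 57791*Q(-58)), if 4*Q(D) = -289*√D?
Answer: 72469914 + 16701599*I*√58/4 ≈ 7.247e+7 + 3.1799e+7*I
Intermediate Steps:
Q(D) = -289*√D/4 (Q(D) = (-289*√D)/4 = -289*√D/4)
-(-6588174*(125 - 114) + 57791*Q(-58)) = -(-6588174*(125 - 114) - 16701599*I*√58/4) = -(-72469914 - 16701599*I*√58/4) = -57791*(-1254 - 289*I*√58/4) = 72469914 + 16701599*I*√58/4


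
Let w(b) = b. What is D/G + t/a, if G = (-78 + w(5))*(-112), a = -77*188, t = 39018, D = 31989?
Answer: 5145057/4226992 ≈ 1.2172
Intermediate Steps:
a = -14476
G = 8176 (G = (-78 + 5)*(-112) = -73*(-112) = 8176)
D/G + t/a = 31989/8176 + 39018/(-14476) = 31989*(1/8176) + 39018*(-1/14476) = 31989/8176 - 2787/1034 = 5145057/4226992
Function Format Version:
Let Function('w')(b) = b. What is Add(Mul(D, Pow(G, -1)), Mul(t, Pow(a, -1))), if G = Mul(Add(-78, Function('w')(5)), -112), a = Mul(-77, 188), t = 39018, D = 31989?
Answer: Rational(5145057, 4226992) ≈ 1.2172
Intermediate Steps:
a = -14476
G = 8176 (G = Mul(Add(-78, 5), -112) = Mul(-73, -112) = 8176)
Add(Mul(D, Pow(G, -1)), Mul(t, Pow(a, -1))) = Add(Mul(31989, Pow(8176, -1)), Mul(39018, Pow(-14476, -1))) = Add(Mul(31989, Rational(1, 8176)), Mul(39018, Rational(-1, 14476))) = Add(Rational(31989, 8176), Rational(-2787, 1034)) = Rational(5145057, 4226992)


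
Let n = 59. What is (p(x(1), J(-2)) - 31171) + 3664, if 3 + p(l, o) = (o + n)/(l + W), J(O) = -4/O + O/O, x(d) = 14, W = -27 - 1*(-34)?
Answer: -577648/21 ≈ -27507.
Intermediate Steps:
W = 7 (W = -27 + 34 = 7)
J(O) = 1 - 4/O (J(O) = -4/O + 1 = 1 - 4/O)
p(l, o) = -3 + (59 + o)/(7 + l) (p(l, o) = -3 + (o + 59)/(l + 7) = -3 + (59 + o)/(7 + l))
(p(x(1), J(-2)) - 31171) + 3664 = ((38 + (-4 - 2)/(-2) - 3*14)/(7 + 14) - 31171) + 3664 = ((38 - 1/2*(-6) - 42)/21 - 31171) + 3664 = ((38 + 3 - 42)/21 - 31171) + 3664 = ((1/21)*(-1) - 31171) + 3664 = (-1/21 - 31171) + 3664 = -654592/21 + 3664 = -577648/21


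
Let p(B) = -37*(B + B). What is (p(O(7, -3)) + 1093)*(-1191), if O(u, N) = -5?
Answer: -1742433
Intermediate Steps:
p(B) = -74*B
(p(O(7, -3)) + 1093)*(-1191) = (-74*(-5) + 1093)*(-1191) = (370 + 1093)*(-1191) = 1463*(-1191) = -1742433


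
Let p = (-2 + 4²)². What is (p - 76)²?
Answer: 14400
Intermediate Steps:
p = 196 (p = (-2 + 16)² = 14² = 196)
(p - 76)² = (196 - 76)² = 120² = 14400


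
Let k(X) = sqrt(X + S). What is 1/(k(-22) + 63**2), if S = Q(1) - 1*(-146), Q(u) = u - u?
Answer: 3969/15752837 - 2*sqrt(31)/15752837 ≈ 0.00025125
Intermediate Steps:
Q(u) = 0
S = 146 (S = 0 - 1*(-146) = 0 + 146 = 146)
k(X) = sqrt(146 + X) (k(X) = sqrt(X + 146) = sqrt(146 + X))
1/(k(-22) + 63**2) = 1/(sqrt(146 - 22) + 63**2) = 1/(sqrt(124) + 3969) = 1/(2*sqrt(31) + 3969) = 1/(3969 + 2*sqrt(31))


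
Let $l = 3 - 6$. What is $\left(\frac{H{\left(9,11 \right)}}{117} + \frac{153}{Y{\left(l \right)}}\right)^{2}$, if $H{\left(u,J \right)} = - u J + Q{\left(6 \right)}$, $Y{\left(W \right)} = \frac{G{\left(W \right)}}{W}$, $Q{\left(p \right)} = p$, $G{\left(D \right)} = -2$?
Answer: $\frac{318229921}{6084} \approx 52306.0$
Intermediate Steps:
$l = -3$
$Y{\left(W \right)} = - \frac{2}{W}$
$H{\left(u,J \right)} = 6 - J u$ ($H{\left(u,J \right)} = - u J + 6 = - J u + 6 = 6 - J u$)
$\left(\frac{H{\left(9,11 \right)}}{117} + \frac{153}{Y{\left(l \right)}}\right)^{2} = \left(\frac{6 - 11 \cdot 9}{117} + \frac{153}{\left(-2\right) \frac{1}{-3}}\right)^{2} = \left(\left(6 - 99\right) \frac{1}{117} + \frac{153}{\left(-2\right) \left(- \frac{1}{3}\right)}\right)^{2} = \left(\left(-93\right) \frac{1}{117} + \frac{153}{\frac{2}{3}}\right)^{2} = \left(- \frac{31}{39} + 153 \cdot \frac{3}{2}\right)^{2} = \left(- \frac{31}{39} + \frac{459}{2}\right)^{2} = \left(\frac{17839}{78}\right)^{2} = \frac{318229921}{6084}$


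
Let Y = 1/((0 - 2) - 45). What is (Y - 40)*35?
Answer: -65835/47 ≈ -1400.7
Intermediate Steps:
Y = -1/47 (Y = 1/(-2 - 45) = 1/(-47) = -1/47 ≈ -0.021277)
(Y - 40)*35 = (-1/47 - 40)*35 = -1881/47*35 = -65835/47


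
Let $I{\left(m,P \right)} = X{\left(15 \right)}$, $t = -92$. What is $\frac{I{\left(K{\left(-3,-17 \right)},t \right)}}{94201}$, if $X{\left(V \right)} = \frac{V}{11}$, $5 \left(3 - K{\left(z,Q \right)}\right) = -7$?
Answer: $\frac{15}{1036211} \approx 1.4476 \cdot 10^{-5}$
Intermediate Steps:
$K{\left(z,Q \right)} = \frac{22}{5}$ ($K{\left(z,Q \right)} = 3 - - \frac{7}{5} = 3 + \frac{7}{5} = \frac{22}{5}$)
$X{\left(V \right)} = \frac{V}{11}$ ($X{\left(V \right)} = V \frac{1}{11} = \frac{V}{11}$)
$I{\left(m,P \right)} = \frac{15}{11}$ ($I{\left(m,P \right)} = \frac{1}{11} \cdot 15 = \frac{15}{11}$)
$\frac{I{\left(K{\left(-3,-17 \right)},t \right)}}{94201} = \frac{15}{11 \cdot 94201} = \frac{15}{11} \cdot \frac{1}{94201} = \frac{15}{1036211}$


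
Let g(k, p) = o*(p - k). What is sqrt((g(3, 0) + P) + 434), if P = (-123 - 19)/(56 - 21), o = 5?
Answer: sqrt(508305)/35 ≈ 20.370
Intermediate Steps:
g(k, p) = -5*k + 5*p (g(k, p) = 5*(p - k) = -5*k + 5*p)
P = -142/35 ≈ -4.0571
sqrt((g(3, 0) + P) + 434) = sqrt(((-5*3 + 5*0) - 142/35) + 434) = sqrt(((-15 + 0) - 142/35) + 434) = sqrt((-15 - 142/35) + 434) = sqrt(-667/35 + 434) = sqrt(14523/35) = sqrt(508305)/35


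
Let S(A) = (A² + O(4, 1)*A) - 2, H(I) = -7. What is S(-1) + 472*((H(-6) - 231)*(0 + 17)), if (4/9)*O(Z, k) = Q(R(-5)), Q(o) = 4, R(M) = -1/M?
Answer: -1909722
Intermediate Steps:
O(Z, k) = 9 (O(Z, k) = (9/4)*4 = 9)
S(A) = -2 + A² + 9*A (S(A) = (A² + 9*A) - 2 = -2 + A² + 9*A)
S(-1) + 472*((H(-6) - 231)*(0 + 17)) = (-2 + (-1)² + 9*(-1)) + 472*((-7 - 231)*(0 + 17)) = (-2 + 1 - 9) + 472*(-238*17) = -10 + 472*(-4046) = -10 - 1909712 = -1909722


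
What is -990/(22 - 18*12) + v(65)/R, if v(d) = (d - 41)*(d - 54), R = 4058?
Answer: 1017159/196813 ≈ 5.1682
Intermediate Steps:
v(d) = (-54 + d)*(-41 + d) (v(d) = (-41 + d)*(-54 + d) = (-54 + d)*(-41 + d))
-990/(22 - 18*12) + v(65)/R = -990/(22 - 18*12) + (2214 + 65² - 95*65)/4058 = -990/(22 - 216) + (2214 + 4225 - 6175)*(1/4058) = -990/(-194) + 264*(1/4058) = -990*(-1/194) + 132/2029 = 495/97 + 132/2029 = 1017159/196813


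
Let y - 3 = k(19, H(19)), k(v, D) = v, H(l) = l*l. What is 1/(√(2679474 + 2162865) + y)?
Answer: -22/4841855 + √4842339/4841855 ≈ 0.00044994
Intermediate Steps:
H(l) = l²
y = 22 (y = 3 + 19 = 22)
1/(√(2679474 + 2162865) + y) = 1/(√(2679474 + 2162865) + 22) = 1/(√4842339 + 22) = 1/(22 + √4842339)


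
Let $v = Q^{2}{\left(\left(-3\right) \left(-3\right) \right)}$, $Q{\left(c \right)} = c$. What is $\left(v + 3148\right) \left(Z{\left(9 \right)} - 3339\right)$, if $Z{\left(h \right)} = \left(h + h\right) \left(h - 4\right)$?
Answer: $-10491021$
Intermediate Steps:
$Z{\left(h \right)} = 2 h \left(-4 + h\right)$
$v = 81$ ($v = \left(\left(-3\right) \left(-3\right)\right)^{2} = 9^{2} = 81$)
$\left(v + 3148\right) \left(Z{\left(9 \right)} - 3339\right) = \left(81 + 3148\right) \left(2 \cdot 9 \left(-4 + 9\right) - 3339\right) = 3229 \left(2 \cdot 9 \cdot 5 - 3339\right) = 3229 \left(90 - 3339\right) = 3229 \left(-3249\right) = -10491021$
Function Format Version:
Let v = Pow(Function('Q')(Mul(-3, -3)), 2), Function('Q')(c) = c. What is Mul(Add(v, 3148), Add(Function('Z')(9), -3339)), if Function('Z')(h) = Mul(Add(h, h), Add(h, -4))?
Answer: -10491021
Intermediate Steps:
Function('Z')(h) = Mul(2, h, Add(-4, h)) (Function('Z')(h) = Mul(Mul(2, h), Add(-4, h)) = Mul(2, h, Add(-4, h)))
v = 81 (v = Pow(Mul(-3, -3), 2) = Pow(9, 2) = 81)
Mul(Add(v, 3148), Add(Function('Z')(9), -3339)) = Mul(Add(81, 3148), Add(Mul(2, 9, Add(-4, 9)), -3339)) = Mul(3229, Add(Mul(2, 9, 5), -3339)) = Mul(3229, Add(90, -3339)) = Mul(3229, -3249) = -10491021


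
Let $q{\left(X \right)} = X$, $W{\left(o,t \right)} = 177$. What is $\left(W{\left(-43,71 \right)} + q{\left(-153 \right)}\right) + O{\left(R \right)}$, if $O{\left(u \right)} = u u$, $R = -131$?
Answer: $17185$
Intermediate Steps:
$O{\left(u \right)} = u^{2}$
$\left(W{\left(-43,71 \right)} + q{\left(-153 \right)}\right) + O{\left(R \right)} = \left(177 - 153\right) + \left(-131\right)^{2} = 24 + 17161 = 17185$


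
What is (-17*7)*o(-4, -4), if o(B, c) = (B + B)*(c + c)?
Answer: -7616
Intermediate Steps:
o(B, c) = 4*B*c (o(B, c) = (2*B)*(2*c) = 4*B*c)
(-17*7)*o(-4, -4) = (-17*7)*(4*(-4)*(-4)) = -119*64 = -7616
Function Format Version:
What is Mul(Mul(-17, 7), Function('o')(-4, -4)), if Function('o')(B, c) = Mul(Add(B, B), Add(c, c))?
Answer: -7616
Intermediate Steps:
Function('o')(B, c) = Mul(4, B, c) (Function('o')(B, c) = Mul(Mul(2, B), Mul(2, c)) = Mul(4, B, c))
Mul(Mul(-17, 7), Function('o')(-4, -4)) = Mul(Mul(-17, 7), Mul(4, -4, -4)) = Mul(-119, 64) = -7616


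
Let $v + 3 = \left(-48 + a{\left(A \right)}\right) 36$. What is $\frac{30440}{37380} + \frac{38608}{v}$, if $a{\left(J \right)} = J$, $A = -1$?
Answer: $- \frac{1218754}{57939} \approx -21.035$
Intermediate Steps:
$v = -1767$ ($v = -3 + \left(-48 - 1\right) 36 = -3 - 1764 = -1767$)
$\frac{30440}{37380} + \frac{38608}{v} = \frac{30440}{37380} + \frac{38608}{-1767} = 30440 \cdot \frac{1}{37380} + 38608 \left(- \frac{1}{1767}\right) = \frac{1522}{1869} - \frac{2032}{93} = - \frac{1218754}{57939}$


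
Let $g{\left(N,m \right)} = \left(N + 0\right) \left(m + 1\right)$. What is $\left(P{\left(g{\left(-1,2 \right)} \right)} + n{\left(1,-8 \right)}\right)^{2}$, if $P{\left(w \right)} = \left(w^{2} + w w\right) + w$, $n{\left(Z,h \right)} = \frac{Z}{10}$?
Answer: $\frac{22801}{100} \approx 228.01$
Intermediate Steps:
$g{\left(N,m \right)} = N \left(1 + m\right)$
$n{\left(Z,h \right)} = \frac{Z}{10}$ ($n{\left(Z,h \right)} = Z \frac{1}{10} = \frac{Z}{10}$)
$P{\left(w \right)} = w + 2 w^{2}$ ($P{\left(w \right)} = \left(w^{2} + w^{2}\right) + w = 2 w^{2} + w = w + 2 w^{2}$)
$\left(P{\left(g{\left(-1,2 \right)} \right)} + n{\left(1,-8 \right)}\right)^{2} = \left(- (1 + 2) \left(1 + 2 \left(- (1 + 2)\right)\right) + \frac{1}{10} \cdot 1\right)^{2} = \left(\left(-1\right) 3 \left(1 + 2 \left(\left(-1\right) 3\right)\right) + \frac{1}{10}\right)^{2} = \left(- 3 \left(1 + 2 \left(-3\right)\right) + \frac{1}{10}\right)^{2} = \left(- 3 \left(1 - 6\right) + \frac{1}{10}\right)^{2} = \left(\left(-3\right) \left(-5\right) + \frac{1}{10}\right)^{2} = \left(15 + \frac{1}{10}\right)^{2} = \left(\frac{151}{10}\right)^{2} = \frac{22801}{100}$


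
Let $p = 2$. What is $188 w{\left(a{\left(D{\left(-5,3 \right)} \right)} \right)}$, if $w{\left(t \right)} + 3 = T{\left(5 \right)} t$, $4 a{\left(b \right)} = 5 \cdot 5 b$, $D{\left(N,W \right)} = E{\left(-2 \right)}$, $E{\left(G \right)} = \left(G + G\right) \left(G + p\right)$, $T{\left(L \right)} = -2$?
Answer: $-564$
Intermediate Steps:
$E{\left(G \right)} = 2 G \left(2 + G\right)$ ($E{\left(G \right)} = \left(G + G\right) \left(G + 2\right) = 2 G \left(2 + G\right)$)
$D{\left(N,W \right)} = 0$ ($D{\left(N,W \right)} = 2 \left(-2\right) \left(2 - 2\right) = 2 \left(-2\right) 0 = 0$)
$a{\left(b \right)} = \frac{25 b}{4}$ ($a{\left(b \right)} = \frac{5 \cdot 5 b}{4} = \frac{25 b}{4}$)
$w{\left(t \right)} = -3 - 2 t$
$188 w{\left(a{\left(D{\left(-5,3 \right)} \right)} \right)} = 188 \left(-3 - 2 \cdot \frac{25}{4} \cdot 0\right) = 188 \left(-3 - 0\right) = 188 \left(-3 + 0\right) = 188 \left(-3\right) = -564$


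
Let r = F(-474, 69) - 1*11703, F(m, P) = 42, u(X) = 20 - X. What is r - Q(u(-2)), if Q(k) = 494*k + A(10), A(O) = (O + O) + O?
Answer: -22559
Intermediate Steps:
A(O) = 3*O (A(O) = 2*O + O = 3*O)
Q(k) = 30 + 494*k (Q(k) = 494*k + 3*10 = 494*k + 30 = 30 + 494*k)
r = -11661 (r = 42 - 1*11703 = 42 - 11703 = -11661)
r - Q(u(-2)) = -11661 - (30 + 494*(20 - 1*(-2))) = -11661 - (30 + 494*(20 + 2)) = -11661 - (30 + 494*22) = -11661 - (30 + 10868) = -11661 - 1*10898 = -11661 - 10898 = -22559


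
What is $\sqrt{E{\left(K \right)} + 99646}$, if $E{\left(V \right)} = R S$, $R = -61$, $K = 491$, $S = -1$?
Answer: $\sqrt{99707} \approx 315.76$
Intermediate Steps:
$E{\left(V \right)} = 61$ ($E{\left(V \right)} = \left(-61\right) \left(-1\right) = 61$)
$\sqrt{E{\left(K \right)} + 99646} = \sqrt{61 + 99646} = \sqrt{99707}$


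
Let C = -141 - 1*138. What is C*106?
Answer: -29574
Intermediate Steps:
C = -279 (C = -141 - 138 = -279)
C*106 = -279*106 = -29574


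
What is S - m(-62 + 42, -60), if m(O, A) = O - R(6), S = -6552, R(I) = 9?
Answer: -6523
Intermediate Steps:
m(O, A) = -9 + O (m(O, A) = O - 1*9 = O - 9 = -9 + O)
S - m(-62 + 42, -60) = -6552 - (-9 + (-62 + 42)) = -6552 - (-9 - 20) = -6552 - 1*(-29) = -6552 + 29 = -6523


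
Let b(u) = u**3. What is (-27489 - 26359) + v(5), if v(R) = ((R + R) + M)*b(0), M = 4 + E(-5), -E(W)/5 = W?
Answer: -53848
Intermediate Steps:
E(W) = -5*W
M = 29 (M = 4 - 5*(-5) = 4 + 25 = 29)
v(R) = 0 (v(R) = ((R + R) + 29)*0**3 = (2*R + 29)*0 = (29 + 2*R)*0 = 0)
(-27489 - 26359) + v(5) = (-27489 - 26359) + 0 = -53848 + 0 = -53848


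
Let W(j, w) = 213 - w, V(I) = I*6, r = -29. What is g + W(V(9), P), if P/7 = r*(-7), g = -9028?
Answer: -10236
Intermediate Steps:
V(I) = 6*I
P = 1421 (P = 7*(-29*(-7)) = 7*203 = 1421)
g + W(V(9), P) = -9028 + (213 - 1*1421) = -9028 + (213 - 1421) = -9028 - 1208 = -10236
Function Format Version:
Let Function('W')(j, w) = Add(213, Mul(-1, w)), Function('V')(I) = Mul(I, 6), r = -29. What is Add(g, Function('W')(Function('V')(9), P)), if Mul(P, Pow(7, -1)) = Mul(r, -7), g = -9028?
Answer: -10236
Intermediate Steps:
Function('V')(I) = Mul(6, I)
P = 1421 (P = Mul(7, Mul(-29, -7)) = Mul(7, 203) = 1421)
Add(g, Function('W')(Function('V')(9), P)) = Add(-9028, Add(213, Mul(-1, 1421))) = Add(-9028, Add(213, -1421)) = Add(-9028, -1208) = -10236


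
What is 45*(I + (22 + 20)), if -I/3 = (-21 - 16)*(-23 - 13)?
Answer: -177930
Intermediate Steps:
I = -3996 (I = -3*(-21 - 16)*(-23 - 13) = -(-111)*(-36) = -3*1332 = -3996)
45*(I + (22 + 20)) = 45*(-3996 + (22 + 20)) = 45*(-3996 + 42) = 45*(-3954) = -177930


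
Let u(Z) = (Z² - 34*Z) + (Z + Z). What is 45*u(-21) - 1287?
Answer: 48798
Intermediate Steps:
u(Z) = Z² - 32*Z (u(Z) = (Z² - 34*Z) + 2*Z = Z² - 32*Z)
45*u(-21) - 1287 = 45*(-21*(-32 - 21)) - 1287 = 45*(-21*(-53)) - 1287 = 45*1113 - 1287 = 50085 - 1287 = 48798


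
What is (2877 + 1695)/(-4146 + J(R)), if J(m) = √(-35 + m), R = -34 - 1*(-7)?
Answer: -9477756/8594689 - 2286*I*√62/8594689 ≈ -1.1027 - 0.0020943*I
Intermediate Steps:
R = -27 (R = -34 + 7 = -27)
(2877 + 1695)/(-4146 + J(R)) = (2877 + 1695)/(-4146 + √(-35 - 27)) = 4572/(-4146 + √(-62)) = 4572/(-4146 + I*√62)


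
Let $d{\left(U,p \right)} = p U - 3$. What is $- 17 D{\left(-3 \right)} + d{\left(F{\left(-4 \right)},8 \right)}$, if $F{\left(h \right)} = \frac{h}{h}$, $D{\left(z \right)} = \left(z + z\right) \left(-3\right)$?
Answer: $-301$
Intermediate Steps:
$D{\left(z \right)} = - 6 z$ ($D{\left(z \right)} = 2 z \left(-3\right) = - 6 z$)
$F{\left(h \right)} = 1$
$d{\left(U,p \right)} = -3 + U p$ ($d{\left(U,p \right)} = U p - 3 = -3 + U p$)
$- 17 D{\left(-3 \right)} + d{\left(F{\left(-4 \right)},8 \right)} = - 17 \left(\left(-6\right) \left(-3\right)\right) + \left(-3 + 1 \cdot 8\right) = \left(-17\right) 18 + \left(-3 + 8\right) = -306 + 5 = -301$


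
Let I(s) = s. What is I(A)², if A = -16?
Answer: 256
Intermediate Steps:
I(A)² = (-16)² = 256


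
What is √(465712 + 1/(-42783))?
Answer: √852432300525585/42783 ≈ 682.43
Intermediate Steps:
√(465712 + 1/(-42783)) = √(465712 - 1/42783) = √(19924556495/42783) = √852432300525585/42783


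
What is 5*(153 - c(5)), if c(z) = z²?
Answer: 640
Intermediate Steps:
5*(153 - c(5)) = 5*(153 - 1*5²) = 5*(153 - 1*25) = 5*(153 - 25) = 5*128 = 640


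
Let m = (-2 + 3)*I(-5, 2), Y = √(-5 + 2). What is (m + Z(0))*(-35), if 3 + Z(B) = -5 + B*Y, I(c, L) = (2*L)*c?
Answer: 980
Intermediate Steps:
Y = I*√3 (Y = √(-3) = I*√3 ≈ 1.732*I)
I(c, L) = 2*L*c
Z(B) = -8 + I*B*√3 (Z(B) = -3 + (-5 + B*(I*√3)) = -3 + (-5 + I*B*√3) = -8 + I*B*√3)
m = -20 (m = (-2 + 3)*(2*2*(-5)) = 1*(-20) = -20)
(m + Z(0))*(-35) = (-20 + (-8 + I*0*√3))*(-35) = (-20 + (-8 + 0))*(-35) = (-20 - 8)*(-35) = -28*(-35) = 980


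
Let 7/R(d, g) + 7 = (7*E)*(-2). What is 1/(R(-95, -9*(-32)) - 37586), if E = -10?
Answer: -19/714133 ≈ -2.6606e-5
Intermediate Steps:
R(d, g) = 1/19 (R(d, g) = 7/(-7 + (7*(-10))*(-2)) = 7/(-7 - 70*(-2)) = 7/(-7 + 140) = 7/133 = 7*(1/133) = 1/19)
1/(R(-95, -9*(-32)) - 37586) = 1/(1/19 - 37586) = 1/(-714133/19) = -19/714133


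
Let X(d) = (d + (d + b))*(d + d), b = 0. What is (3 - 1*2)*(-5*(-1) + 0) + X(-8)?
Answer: 261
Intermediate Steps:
X(d) = 4*d**2 (X(d) = (d + (d + 0))*(d + d) = (d + d)*(2*d) = (2*d)*(2*d) = 4*d**2)
(3 - 1*2)*(-5*(-1) + 0) + X(-8) = (3 - 1*2)*(-5*(-1) + 0) + 4*(-8)**2 = (3 - 2)*(5 + 0) + 4*64 = 1*5 + 256 = 5 + 256 = 261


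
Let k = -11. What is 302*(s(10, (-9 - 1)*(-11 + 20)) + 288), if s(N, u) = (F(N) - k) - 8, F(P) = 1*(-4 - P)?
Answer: 83654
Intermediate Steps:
F(P) = -4 - P
s(N, u) = -1 - N (s(N, u) = ((-4 - N) - 1*(-11)) - 8 = ((-4 - N) + 11) - 8 = (7 - N) - 8 = -1 - N)
302*(s(10, (-9 - 1)*(-11 + 20)) + 288) = 302*((-1 - 1*10) + 288) = 302*((-1 - 10) + 288) = 302*(-11 + 288) = 302*277 = 83654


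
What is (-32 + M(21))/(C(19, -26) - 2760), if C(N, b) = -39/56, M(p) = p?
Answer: 616/154599 ≈ 0.0039845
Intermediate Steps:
C(N, b) = -39/56 (C(N, b) = -39*1/56 = -39/56)
(-32 + M(21))/(C(19, -26) - 2760) = (-32 + 21)/(-39/56 - 2760) = -11/(-154599/56) = -11*(-56/154599) = 616/154599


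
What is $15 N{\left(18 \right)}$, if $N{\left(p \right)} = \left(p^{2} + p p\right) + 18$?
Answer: $9990$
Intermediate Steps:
$N{\left(p \right)} = 18 + 2 p^{2}$ ($N{\left(p \right)} = \left(p^{2} + p^{2}\right) + 18 = 2 p^{2} + 18 = 18 + 2 p^{2}$)
$15 N{\left(18 \right)} = 15 \left(18 + 2 \cdot 18^{2}\right) = 15 \left(18 + 2 \cdot 324\right) = 15 \left(18 + 648\right) = 15 \cdot 666 = 9990$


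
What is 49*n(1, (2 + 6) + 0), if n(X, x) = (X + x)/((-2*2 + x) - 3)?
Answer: 441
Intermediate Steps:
n(X, x) = (X + x)/(-7 + x) (n(X, x) = (X + x)/((-4 + x) - 3) = (X + x)/(-7 + x))
49*n(1, (2 + 6) + 0) = 49*((1 + ((2 + 6) + 0))/(-7 + ((2 + 6) + 0))) = 49*((1 + (8 + 0))/(-7 + (8 + 0))) = 49*((1 + 8)/(-7 + 8)) = 49*(9/1) = 49*(1*9) = 49*9 = 441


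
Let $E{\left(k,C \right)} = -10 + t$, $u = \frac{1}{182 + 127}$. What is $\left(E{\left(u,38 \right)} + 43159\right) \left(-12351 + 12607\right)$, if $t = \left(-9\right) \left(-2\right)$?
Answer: $11050752$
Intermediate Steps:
$u = \frac{1}{309} \approx 0.0032362$
$t = 18$
$E{\left(k,C \right)} = 8$ ($E{\left(k,C \right)} = -10 + 18 = 8$)
$\left(E{\left(u,38 \right)} + 43159\right) \left(-12351 + 12607\right) = \left(8 + 43159\right) \left(-12351 + 12607\right) = 43167 \cdot 256 = 11050752$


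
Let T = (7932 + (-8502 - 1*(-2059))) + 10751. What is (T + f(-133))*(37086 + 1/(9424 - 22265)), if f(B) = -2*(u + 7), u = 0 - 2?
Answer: 5824186804750/12841 ≈ 4.5356e+8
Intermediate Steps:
u = -2
f(B) = -10 (f(B) = -2*(-2 + 7) = -2*5 = -10)
T = 12240 (T = (7932 + (-8502 + 2059)) + 10751 = (7932 - 6443) + 10751 = 1489 + 10751 = 12240)
(T + f(-133))*(37086 + 1/(9424 - 22265)) = (12240 - 10)*(37086 + 1/(9424 - 22265)) = 12230*(37086 + 1/(-12841)) = 12230*(37086 - 1/12841) = 12230*(476221325/12841) = 5824186804750/12841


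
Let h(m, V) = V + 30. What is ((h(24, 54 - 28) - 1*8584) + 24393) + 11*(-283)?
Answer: 12752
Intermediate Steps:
h(m, V) = 30 + V
((h(24, 54 - 28) - 1*8584) + 24393) + 11*(-283) = (((30 + (54 - 28)) - 1*8584) + 24393) + 11*(-283) = (((30 + 26) - 8584) + 24393) - 3113 = ((56 - 8584) + 24393) - 3113 = (-8528 + 24393) - 3113 = 15865 - 3113 = 12752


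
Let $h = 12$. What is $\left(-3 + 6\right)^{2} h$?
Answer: $108$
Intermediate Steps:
$\left(-3 + 6\right)^{2} h = \left(-3 + 6\right)^{2} \cdot 12 = 3^{2} \cdot 12 = 9 \cdot 12 = 108$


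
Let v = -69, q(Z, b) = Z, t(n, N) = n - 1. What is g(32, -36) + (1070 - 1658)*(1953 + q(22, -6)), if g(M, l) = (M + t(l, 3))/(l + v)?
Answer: -24387299/21 ≈ -1.1613e+6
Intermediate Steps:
t(n, N) = -1 + n
g(M, l) = (-1 + M + l)/(-69 + l) (g(M, l) = (M + (-1 + l))/(l - 69) = (-1 + M + l)/(-69 + l))
g(32, -36) + (1070 - 1658)*(1953 + q(22, -6)) = (-1 + 32 - 36)/(-69 - 36) + (1070 - 1658)*(1953 + 22) = -5/(-105) - 588*1975 = -1/105*(-5) - 1161300 = 1/21 - 1161300 = -24387299/21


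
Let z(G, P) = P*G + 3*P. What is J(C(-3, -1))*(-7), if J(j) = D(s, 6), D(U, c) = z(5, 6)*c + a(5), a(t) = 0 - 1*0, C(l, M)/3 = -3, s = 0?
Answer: -2016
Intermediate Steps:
z(G, P) = 3*P + G*P (z(G, P) = G*P + 3*P = 3*P + G*P)
C(l, M) = -9 (C(l, M) = 3*(-3) = -9)
a(t) = 0 (a(t) = 0 + 0 = 0)
D(U, c) = 48*c (D(U, c) = (6*(3 + 5))*c + 0 = (6*8)*c + 0 = 48*c + 0 = 48*c)
J(j) = 288 (J(j) = 48*6 = 288)
J(C(-3, -1))*(-7) = 288*(-7) = -2016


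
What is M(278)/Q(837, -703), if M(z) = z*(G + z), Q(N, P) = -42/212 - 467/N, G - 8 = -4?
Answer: -6955449912/67079 ≈ -1.0369e+5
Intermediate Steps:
G = 4 (G = 8 - 4 = 4)
Q(N, P) = -21/106 - 467/N (Q(N, P) = -42*1/212 - 467/N = -21/106 - 467/N)
M(z) = z*(4 + z)
M(278)/Q(837, -703) = (278*(4 + 278))/(-21/106 - 467/837) = (278*282)/(-21/106 - 467*1/837) = 78396/(-21/106 - 467/837) = 78396/(-67079/88722) = 78396*(-88722/67079) = -6955449912/67079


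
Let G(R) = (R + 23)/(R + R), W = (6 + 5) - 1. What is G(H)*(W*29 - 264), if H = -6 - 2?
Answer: -195/8 ≈ -24.375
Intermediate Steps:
H = -8
W = 10 (W = 11 - 1 = 10)
G(R) = (23 + R)/(2*R) (G(R) = (23 + R)/((2*R)) = (23 + R)*(1/(2*R)) = (23 + R)/(2*R))
G(H)*(W*29 - 264) = ((½)*(23 - 8)/(-8))*(10*29 - 264) = ((½)*(-⅛)*15)*(290 - 264) = -15/16*26 = -195/8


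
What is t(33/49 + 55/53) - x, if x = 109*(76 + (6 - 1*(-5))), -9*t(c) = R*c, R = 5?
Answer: -221668379/23373 ≈ -9484.0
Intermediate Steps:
t(c) = -5*c/9
x = 9483 (x = 109*(76 + (6 + 5)) = 109*(76 + 11) = 109*87 = 9483)
t(33/49 + 55/53) - x = -5*(33/49 + 55/53)/9 - 1*9483 = -5*(33*(1/49) + 55*(1/53))/9 - 9483 = -5*(33/49 + 55/53)/9 - 9483 = -5/9*4444/2597 - 9483 = -22220/23373 - 9483 = -221668379/23373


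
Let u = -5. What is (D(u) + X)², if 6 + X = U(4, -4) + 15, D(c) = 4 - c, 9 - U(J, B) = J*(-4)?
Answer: 1849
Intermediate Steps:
U(J, B) = 9 + 4*J (U(J, B) = 9 - J*(-4) = 9 - (-4)*J = 9 + 4*J)
X = 34 (X = -6 + ((9 + 4*4) + 15) = -6 + ((9 + 16) + 15) = -6 + (25 + 15) = -6 + 40 = 34)
(D(u) + X)² = ((4 - 1*(-5)) + 34)² = ((4 + 5) + 34)² = (9 + 34)² = 43² = 1849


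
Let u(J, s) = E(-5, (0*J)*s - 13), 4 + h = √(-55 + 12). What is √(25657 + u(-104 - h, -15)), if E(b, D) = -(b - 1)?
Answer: √25663 ≈ 160.20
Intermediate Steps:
h = -4 + I*√43 (h = -4 + √(-55 + 12) = -4 + √(-43) = -4 + I*√43 ≈ -4.0 + 6.5574*I)
E(b, D) = 1 - b (E(b, D) = -(-1 + b) = 1 - b)
u(J, s) = 6 (u(J, s) = 1 - 1*(-5) = 1 + 5 = 6)
√(25657 + u(-104 - h, -15)) = √(25657 + 6) = √25663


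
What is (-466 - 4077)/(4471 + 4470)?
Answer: -4543/8941 ≈ -0.50811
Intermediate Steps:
(-466 - 4077)/(4471 + 4470) = -4543/8941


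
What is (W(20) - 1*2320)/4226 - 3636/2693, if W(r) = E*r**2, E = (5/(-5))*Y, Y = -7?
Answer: -7036548/5690309 ≈ -1.2366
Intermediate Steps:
E = 7 (E = (5/(-5))*(-7) = (5*(-1/5))*(-7) = -1*(-7) = 7)
W(r) = 7*r**2
(W(20) - 1*2320)/4226 - 3636/2693 = (7*20**2 - 1*2320)/4226 - 3636/2693 = (7*400 - 2320)*(1/4226) - 3636*1/2693 = (2800 - 2320)*(1/4226) - 3636/2693 = 480*(1/4226) - 3636/2693 = 240/2113 - 3636/2693 = -7036548/5690309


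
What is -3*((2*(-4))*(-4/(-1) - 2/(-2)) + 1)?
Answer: 117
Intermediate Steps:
-3*((2*(-4))*(-4/(-1) - 2/(-2)) + 1) = -3*(-8*(-4*(-1) - 2*(-½)) + 1) = -3*(-8*(4 + 1) + 1) = -3*(-8*5 + 1) = -3*(-40 + 1) = -3*(-39) = 117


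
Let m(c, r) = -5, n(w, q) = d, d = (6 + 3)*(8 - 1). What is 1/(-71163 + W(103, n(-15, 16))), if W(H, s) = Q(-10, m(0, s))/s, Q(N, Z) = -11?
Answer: -63/4483280 ≈ -1.4052e-5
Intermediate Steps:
d = 63 (d = 9*7 = 63)
n(w, q) = 63
W(H, s) = -11/s
1/(-71163 + W(103, n(-15, 16))) = 1/(-71163 - 11/63) = 1/(-4483280/63) = -63/4483280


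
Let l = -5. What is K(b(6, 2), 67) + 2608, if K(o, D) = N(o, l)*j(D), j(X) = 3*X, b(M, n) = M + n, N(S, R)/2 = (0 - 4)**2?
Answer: 9040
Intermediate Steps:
N(S, R) = 32 (N(S, R) = 2*(0 - 4)**2 = 2*(-4)**2 = 2*16 = 32)
K(o, D) = 96*D (K(o, D) = 32*(3*D) = 96*D)
K(b(6, 2), 67) + 2608 = 96*67 + 2608 = 6432 + 2608 = 9040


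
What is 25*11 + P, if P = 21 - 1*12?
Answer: 284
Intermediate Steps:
P = 9 (P = 21 - 12 = 9)
25*11 + P = 25*11 + 9 = 275 + 9 = 284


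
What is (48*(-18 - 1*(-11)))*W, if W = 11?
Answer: -3696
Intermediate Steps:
(48*(-18 - 1*(-11)))*W = (48*(-18 - 1*(-11)))*11 = (48*(-18 + 11))*11 = (48*(-7))*11 = -336*11 = -3696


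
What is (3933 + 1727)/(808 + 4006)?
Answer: 2830/2407 ≈ 1.1757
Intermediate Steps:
(3933 + 1727)/(808 + 4006) = 5660/4814 = 5660*(1/4814) = 2830/2407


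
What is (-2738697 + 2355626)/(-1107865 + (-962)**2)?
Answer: 383071/182421 ≈ 2.0999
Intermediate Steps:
(-2738697 + 2355626)/(-1107865 + (-962)**2) = -383071/(-1107865 + 925444) = -383071/(-182421) = -383071*(-1/182421) = 383071/182421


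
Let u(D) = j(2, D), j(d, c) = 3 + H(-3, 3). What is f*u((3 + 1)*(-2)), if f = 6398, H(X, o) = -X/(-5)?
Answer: 76776/5 ≈ 15355.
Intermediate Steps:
H(X, o) = X/5 (H(X, o) = -X*(-⅕) = X/5)
j(d, c) = 12/5 (j(d, c) = 3 + (⅕)*(-3) = 3 - ⅗ = 12/5)
u(D) = 12/5
f*u((3 + 1)*(-2)) = 6398*(12/5) = 76776/5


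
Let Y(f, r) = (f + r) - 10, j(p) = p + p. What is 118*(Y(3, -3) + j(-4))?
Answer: -2124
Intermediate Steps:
j(p) = 2*p
Y(f, r) = -10 + f + r
118*(Y(3, -3) + j(-4)) = 118*((-10 + 3 - 3) + 2*(-4)) = 118*(-10 - 8) = 118*(-18) = -2124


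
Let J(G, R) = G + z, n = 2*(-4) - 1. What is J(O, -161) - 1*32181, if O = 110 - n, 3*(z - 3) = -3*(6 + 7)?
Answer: -32072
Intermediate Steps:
n = -9 (n = -8 - 1 = -9)
z = -10 (z = 3 + (-3*(6 + 7))/3 = 3 + (-3*13)/3 = 3 + (⅓)*(-39) = 3 - 13 = -10)
O = 119 (O = 110 - 1*(-9) = 110 + 9 = 119)
J(G, R) = -10 + G (J(G, R) = G - 10 = -10 + G)
J(O, -161) - 1*32181 = (-10 + 119) - 1*32181 = 109 - 32181 = -32072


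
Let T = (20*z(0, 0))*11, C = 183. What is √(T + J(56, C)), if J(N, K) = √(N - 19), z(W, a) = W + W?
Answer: 37^(¼) ≈ 2.4663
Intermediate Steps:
z(W, a) = 2*W
J(N, K) = √(-19 + N)
T = 0 (T = (20*(2*0))*11 = (20*0)*11 = 0*11 = 0)
√(T + J(56, C)) = √(0 + √(-19 + 56)) = √(0 + √37) = √(√37) = 37^(¼)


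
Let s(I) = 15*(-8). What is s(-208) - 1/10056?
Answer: -1206721/10056 ≈ -120.00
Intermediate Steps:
s(I) = -120
s(-208) - 1/10056 = -120 - 1/10056 = -1206721/10056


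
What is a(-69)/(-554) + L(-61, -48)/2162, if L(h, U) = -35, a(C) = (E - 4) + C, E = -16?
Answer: 43257/299437 ≈ 0.14446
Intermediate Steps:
a(C) = -20 + C (a(C) = (-16 - 4) + C = -20 + C)
a(-69)/(-554) + L(-61, -48)/2162 = (-20 - 69)/(-554) - 35/2162 = -89*(-1/554) - 35*1/2162 = 89/554 - 35/2162 = 43257/299437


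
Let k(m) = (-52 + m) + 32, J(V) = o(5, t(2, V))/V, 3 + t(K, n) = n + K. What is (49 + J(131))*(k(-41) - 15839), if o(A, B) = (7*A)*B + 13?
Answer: -174613800/131 ≈ -1.3329e+6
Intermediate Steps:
t(K, n) = -3 + K + n (t(K, n) = -3 + (n + K) = -3 + (K + n) = -3 + K + n)
o(A, B) = 13 + 7*A*B (o(A, B) = 7*A*B + 13 = 13 + 7*A*B)
J(V) = (-22 + 35*V)/V (J(V) = (13 + 7*5*(-3 + 2 + V))/V = (13 + 7*5*(-1 + V))/V = (13 + (-35 + 35*V))/V = (-22 + 35*V)/V)
k(m) = -20 + m
(49 + J(131))*(k(-41) - 15839) = (49 + (35 - 22/131))*((-20 - 41) - 15839) = (49 + (35 - 22*1/131))*(-61 - 15839) = (49 + (35 - 22/131))*(-15900) = (49 + 4563/131)*(-15900) = (10982/131)*(-15900) = -174613800/131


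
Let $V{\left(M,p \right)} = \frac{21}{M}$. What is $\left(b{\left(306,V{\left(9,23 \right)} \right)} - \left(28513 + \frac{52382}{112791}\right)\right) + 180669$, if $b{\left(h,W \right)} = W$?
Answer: $\frac{17162038193}{112791} \approx 1.5216 \cdot 10^{5}$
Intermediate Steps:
$\left(b{\left(306,V{\left(9,23 \right)} \right)} - \left(28513 + \frac{52382}{112791}\right)\right) + 180669 = \left(\frac{21}{9} - \left(28513 + \frac{52382}{112791}\right)\right) + 180669 = \left(21 \cdot \frac{1}{9} - \frac{3216062165}{112791}\right) + 180669 = \left(\frac{7}{3} - \frac{3216062165}{112791}\right) + 180669 = - \frac{3215798986}{112791} + 180669 = \frac{17162038193}{112791}$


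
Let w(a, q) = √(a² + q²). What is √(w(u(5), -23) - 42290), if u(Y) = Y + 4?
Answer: √(-42290 + √610) ≈ 205.59*I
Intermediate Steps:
u(Y) = 4 + Y
√(w(u(5), -23) - 42290) = √(√((4 + 5)² + (-23)²) - 42290) = √(√(9² + 529) - 42290) = √(√(81 + 529) - 42290) = √(√610 - 42290) = √(-42290 + √610)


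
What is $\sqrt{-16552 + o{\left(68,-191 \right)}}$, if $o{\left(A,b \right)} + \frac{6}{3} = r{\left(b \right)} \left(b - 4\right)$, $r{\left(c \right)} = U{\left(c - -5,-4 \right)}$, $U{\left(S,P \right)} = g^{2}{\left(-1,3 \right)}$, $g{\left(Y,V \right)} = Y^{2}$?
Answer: $3 i \sqrt{1861} \approx 129.42 i$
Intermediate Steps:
$U{\left(S,P \right)} = 1$ ($U{\left(S,P \right)} = \left(\left(-1\right)^{2}\right)^{2} = 1^{2} = 1$)
$r{\left(c \right)} = 1$
$o{\left(A,b \right)} = -6 + b$ ($o{\left(A,b \right)} = -2 + 1 \left(b - 4\right) = -2 + 1 \left(-4 + b\right) = -2 + \left(-4 + b\right) = -6 + b$)
$\sqrt{-16552 + o{\left(68,-191 \right)}} = \sqrt{-16552 - 197} = \sqrt{-16749} = 3 i \sqrt{1861}$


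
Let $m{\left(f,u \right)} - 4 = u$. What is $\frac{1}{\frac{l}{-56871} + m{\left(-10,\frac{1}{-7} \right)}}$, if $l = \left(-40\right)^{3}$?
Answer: $\frac{398097}{1983517} \approx 0.2007$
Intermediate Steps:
$m{\left(f,u \right)} = 4 + u$
$l = -64000$
$\frac{1}{\frac{l}{-56871} + m{\left(-10,\frac{1}{-7} \right)}} = \frac{1}{- \frac{64000}{-56871} + \left(4 + \frac{1}{-7}\right)} = \frac{1}{\left(-64000\right) \left(- \frac{1}{56871}\right) + \left(4 - \frac{1}{7}\right)} = \frac{1}{\frac{64000}{56871} + \frac{27}{7}} = \frac{1}{\frac{1983517}{398097}} = \frac{398097}{1983517}$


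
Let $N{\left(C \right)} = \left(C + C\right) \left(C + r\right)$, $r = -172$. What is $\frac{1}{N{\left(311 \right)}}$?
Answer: $\frac{1}{86458} \approx 1.1566 \cdot 10^{-5}$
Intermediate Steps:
$N{\left(C \right)} = 2 C \left(-172 + C\right)$ ($N{\left(C \right)} = \left(C + C\right) \left(C - 172\right) = 2 C \left(-172 + C\right)$)
$\frac{1}{N{\left(311 \right)}} = \frac{1}{2 \cdot 311 \left(-172 + 311\right)} = \frac{1}{2 \cdot 311 \cdot 139} = \frac{1}{86458}$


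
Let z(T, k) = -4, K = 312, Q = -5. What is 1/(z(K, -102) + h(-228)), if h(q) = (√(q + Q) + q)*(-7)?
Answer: 1592/2545881 + 7*I*√233/2545881 ≈ 0.00062532 + 4.197e-5*I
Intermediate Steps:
h(q) = -7*q - 7*√(-5 + q) (h(q) = (√(q - 5) + q)*(-7) = (√(-5 + q) + q)*(-7) = (q + √(-5 + q))*(-7) = -7*q - 7*√(-5 + q))
1/(z(K, -102) + h(-228)) = 1/(-4 + (-7*(-228) - 7*√(-5 - 228))) = 1/(-4 + (1596 - 7*I*√233)) = 1/(1592 - 7*I*√233)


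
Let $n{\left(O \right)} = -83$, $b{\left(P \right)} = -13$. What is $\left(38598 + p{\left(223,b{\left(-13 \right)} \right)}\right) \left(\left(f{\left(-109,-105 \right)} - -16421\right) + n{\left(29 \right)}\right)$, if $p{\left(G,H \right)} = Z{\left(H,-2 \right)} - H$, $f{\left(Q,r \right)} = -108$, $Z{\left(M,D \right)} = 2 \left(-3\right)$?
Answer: $626559150$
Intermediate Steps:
$Z{\left(M,D \right)} = -6$
$p{\left(G,H \right)} = -6 - H$
$\left(38598 + p{\left(223,b{\left(-13 \right)} \right)}\right) \left(\left(f{\left(-109,-105 \right)} - -16421\right) + n{\left(29 \right)}\right) = \left(38598 - -7\right) \left(\left(-108 - -16421\right) - 83\right) = \left(38598 + \left(-6 + 13\right)\right) \left(\left(-108 + 16421\right) - 83\right) = \left(38598 + 7\right) \left(16313 - 83\right) = 38605 \cdot 16230 = 626559150$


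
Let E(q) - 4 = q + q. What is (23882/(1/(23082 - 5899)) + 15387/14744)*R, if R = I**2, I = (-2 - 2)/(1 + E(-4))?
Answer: 12100825634902/16587 ≈ 7.2954e+8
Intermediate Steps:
E(q) = 4 + 2*q (E(q) = 4 + (q + q) = 4 + 2*q)
I = 4/3 (I = (-2 - 2)/(1 + (4 + 2*(-4))) = -4/(1 + (4 - 8)) = -4/(1 - 4) = -4/(-3) = -4*(-1/3) = 4/3 ≈ 1.3333)
R = 16/9 (R = (4/3)**2 = 16/9 ≈ 1.7778)
(23882/(1/(23082 - 5899)) + 15387/14744)*R = (23882/(1/(23082 - 5899)) + 15387/14744)*(16/9) = (23882/(1/17183) + 15387*(1/14744))*(16/9) = (23882/(1/17183) + 15387/14744)*(16/9) = (23882*17183 + 15387/14744)*(16/9) = (410364406 + 15387/14744)*(16/9) = (6050412817451/14744)*(16/9) = 12100825634902/16587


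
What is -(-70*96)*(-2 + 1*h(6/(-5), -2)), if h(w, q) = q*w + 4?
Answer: 29568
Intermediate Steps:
h(w, q) = 4 + q*w
-(-70*96)*(-2 + 1*h(6/(-5), -2)) = -(-70*96)*(-2 + 1*(4 - 12/(-5))) = -(-6720)*(-2 + 1*(4 - 12*(-1)/5)) = -(-6720)*(-2 + 1*(4 - 2*(-6/5))) = -(-6720)*(-2 + 1*(4 + 12/5)) = -(-6720)*(-2 + 1*(32/5)) = -(-6720)*(-2 + 32/5) = -(-6720)*22/5 = -1*(-29568) = 29568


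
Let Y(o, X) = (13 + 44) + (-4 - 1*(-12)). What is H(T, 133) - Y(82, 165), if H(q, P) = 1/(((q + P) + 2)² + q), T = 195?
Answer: -7091174/109095 ≈ -65.000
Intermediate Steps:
Y(o, X) = 65 (Y(o, X) = 57 + (-4 + 12) = 57 + 8 = 65)
H(q, P) = 1/(q + (2 + P + q)²) (H(q, P) = 1/(((P + q) + 2)² + q) = 1/((2 + P + q)² + q) = 1/(q + (2 + P + q)²))
H(T, 133) - Y(82, 165) = 1/(195 + (2 + 133 + 195)²) - 1*65 = 1/(195 + 330²) - 65 = 1/(195 + 108900) - 65 = 1/109095 - 65 = -7091174/109095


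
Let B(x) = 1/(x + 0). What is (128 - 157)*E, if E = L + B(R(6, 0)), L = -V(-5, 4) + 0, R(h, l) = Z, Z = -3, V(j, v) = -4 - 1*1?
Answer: -406/3 ≈ -135.33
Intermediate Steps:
V(j, v) = -5 (V(j, v) = -4 - 1 = -5)
R(h, l) = -3
L = 5 (L = -1*(-5) + 0 = 5 + 0 = 5)
B(x) = 1/x
E = 14/3 (E = 5 + 1/(-3) = 5 - ⅓ = 14/3 ≈ 4.6667)
(128 - 157)*E = (128 - 157)*(14/3) = -29*14/3 = -406/3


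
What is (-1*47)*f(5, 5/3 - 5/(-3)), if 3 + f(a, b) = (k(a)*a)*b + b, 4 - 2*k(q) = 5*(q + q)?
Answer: 18001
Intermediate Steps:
k(q) = 2 - 5*q (k(q) = 2 - 5*(q + q)/2 = 2 - 5*2*q/2 = 2 - 5*q)
f(a, b) = -3 + b + a*b*(2 - 5*a) (f(a, b) = -3 + (((2 - 5*a)*a)*b + b) = -3 + ((a*(2 - 5*a))*b + b) = -3 + (a*b*(2 - 5*a) + b) = -3 + (b + a*b*(2 - 5*a)) = -3 + b + a*b*(2 - 5*a))
(-1*47)*f(5, 5/3 - 5/(-3)) = (-1*47)*(-3 + (5/3 - 5/(-3)) - 1*5*(5/3 - 5/(-3))*(-2 + 5*5)) = -47*(-3 + (5*(⅓) - 5*(-⅓)) - 1*5*(5*(⅓) - 5*(-⅓))*(-2 + 25)) = -47*(-3 + (5/3 + 5/3) - 1*5*(5/3 + 5/3)*23) = -47*(-3 + 10/3 - 1*5*10/3*23) = -47*(-3 + 10/3 - 1150/3) = -47*(-383) = 18001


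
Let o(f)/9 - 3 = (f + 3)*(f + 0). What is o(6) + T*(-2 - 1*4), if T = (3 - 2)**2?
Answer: 507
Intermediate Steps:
T = 1 (T = 1**2 = 1)
o(f) = 27 + 9*f*(3 + f) (o(f) = 27 + 9*((f + 3)*(f + 0)) = 27 + 9*((3 + f)*f) = 27 + 9*(f*(3 + f)) = 27 + 9*f*(3 + f))
o(6) + T*(-2 - 1*4) = (27 + 9*6**2 + 27*6) + 1*(-2 - 1*4) = (27 + 9*36 + 162) + 1*(-2 - 4) = (27 + 324 + 162) + 1*(-6) = 513 - 6 = 507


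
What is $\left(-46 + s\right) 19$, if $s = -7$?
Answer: $-1007$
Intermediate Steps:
$\left(-46 + s\right) 19 = \left(-46 - 7\right) 19 = \left(-53\right) 19 = -1007$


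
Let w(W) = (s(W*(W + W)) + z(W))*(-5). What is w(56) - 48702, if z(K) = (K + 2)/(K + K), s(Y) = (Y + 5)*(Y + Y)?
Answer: -22049560097/56 ≈ -3.9374e+8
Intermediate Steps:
s(Y) = 2*Y*(5 + Y) (s(Y) = (5 + Y)*(2*Y) = 2*Y*(5 + Y))
z(K) = (2 + K)/(2*K) (z(K) = (2 + K)/((2*K)) = (2 + K)*(1/(2*K)) = (2 + K)/(2*K))
w(W) = -20*W²*(5 + 2*W²) - 5*(2 + W)/(2*W) (w(W) = (2*(W*(W + W))*(5 + W*(W + W)) + (2 + W)/(2*W))*(-5) = (2*(W*(2*W))*(5 + W*(2*W)) + (2 + W)/(2*W))*(-5) = (2*(2*W²)*(5 + 2*W²) + (2 + W)/(2*W))*(-5) = (4*W²*(5 + 2*W²) + (2 + W)/(2*W))*(-5) = ((2 + W)/(2*W) + 4*W²*(5 + 2*W²))*(-5) = -20*W²*(5 + 2*W²) - 5*(2 + W)/(2*W))
w(56) - 48702 = (-5/2 - 100*56² - 40*56⁴ - 5/56) - 48702 = (-5/2 - 100*3136 - 40*9834496 - 5*1/56) - 48702 = (-5/2 - 313600 - 393379840 - 5/56) - 48702 = -22046832785/56 - 48702 = -22049560097/56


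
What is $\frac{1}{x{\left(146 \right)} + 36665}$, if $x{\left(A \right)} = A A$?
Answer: $\frac{1}{57981} \approx 1.7247 \cdot 10^{-5}$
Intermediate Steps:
$x{\left(A \right)} = A^{2}$
$\frac{1}{x{\left(146 \right)} + 36665} = \frac{1}{146^{2} + 36665} = \frac{1}{21316 + 36665} = \frac{1}{57981}$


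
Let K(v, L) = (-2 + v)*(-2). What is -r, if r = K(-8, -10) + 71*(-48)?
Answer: 3388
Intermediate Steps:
K(v, L) = 4 - 2*v
r = -3388 (r = (4 - 2*(-8)) + 71*(-48) = (4 + 16) - 3408 = 20 - 3408 = -3388)
-r = -1*(-3388) = 3388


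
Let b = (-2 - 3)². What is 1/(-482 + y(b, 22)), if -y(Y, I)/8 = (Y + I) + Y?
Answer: -1/1058 ≈ -0.00094518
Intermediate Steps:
b = 25 (b = (-5)² = 25)
y(Y, I) = -16*Y - 8*I (y(Y, I) = -8*((Y + I) + Y) = -8*((I + Y) + Y) = -8*(I + 2*Y) = -16*Y - 8*I)
1/(-482 + y(b, 22)) = 1/(-482 + (-16*25 - 8*22)) = 1/(-482 + (-400 - 176)) = 1/(-482 - 576) = 1/(-1058) = -1/1058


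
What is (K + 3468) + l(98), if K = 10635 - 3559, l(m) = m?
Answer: 10642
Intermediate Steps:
K = 7076
(K + 3468) + l(98) = (7076 + 3468) + 98 = 10544 + 98 = 10642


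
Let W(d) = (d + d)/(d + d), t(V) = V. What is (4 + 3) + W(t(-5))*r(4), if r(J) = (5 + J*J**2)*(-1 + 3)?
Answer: 145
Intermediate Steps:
r(J) = 10 + 2*J**3 (r(J) = (5 + J**3)*2 = 10 + 2*J**3)
W(d) = 1 (W(d) = (2*d)/((2*d)) = (2*d)*(1/(2*d)) = 1)
(4 + 3) + W(t(-5))*r(4) = (4 + 3) + 1*(10 + 2*4**3) = 7 + 1*(10 + 2*64) = 7 + 1*(10 + 128) = 7 + 1*138 = 7 + 138 = 145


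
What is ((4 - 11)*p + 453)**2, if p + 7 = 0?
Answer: 252004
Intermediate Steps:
p = -7 (p = -7 + 0 = -7)
((4 - 11)*p + 453)**2 = ((4 - 11)*(-7) + 453)**2 = (-7*(-7) + 453)**2 = (49 + 453)**2 = 502**2 = 252004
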